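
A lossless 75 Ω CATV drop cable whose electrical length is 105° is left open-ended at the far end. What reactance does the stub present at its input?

X_in ≈ 20.1 Ω (inductive)

tan(βl) = -3.73
For an open-ended stub, Z_in = −jZ_0·cot(βl) = −jZ_0/tan(βl)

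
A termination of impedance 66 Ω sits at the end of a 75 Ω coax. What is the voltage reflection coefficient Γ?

Γ = -0.0638

Γ = (Z_L − Z_0)/(Z_L + Z_0) = (66 − 75)/(66 + 75) = -9/141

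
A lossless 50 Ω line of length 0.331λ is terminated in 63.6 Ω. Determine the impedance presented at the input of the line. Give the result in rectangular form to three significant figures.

Z_in ≈ 43.2 + j8.94 Ω

βl = 2π × 0.331 = 119°
tan(βl) = tan(119°) = -1.79
Z_in = Z_0·(Z_L + jZ_0·tanβl)/(Z_0 + jZ_L·tanβl)
     = 50·(63.6 − j89.6)/(50 − j114)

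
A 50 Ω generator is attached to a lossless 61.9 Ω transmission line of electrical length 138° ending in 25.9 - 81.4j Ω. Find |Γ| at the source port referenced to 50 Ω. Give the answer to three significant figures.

tan(βl) = -0.9
Z_in = Z_0·(Z_L + jZ_0·tanβl)/(Z_0 + jZ_L·tanβl) = 267 + j199 Ω
Γ_s = (Z_in − Z_s)/(Z_in + Z_s) = (217 + j199)/(317 + j199), |Γ_s| = 0.787

|Γ| ≈ 0.787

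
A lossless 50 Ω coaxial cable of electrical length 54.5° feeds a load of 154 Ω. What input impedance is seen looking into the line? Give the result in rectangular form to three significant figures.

tan(βl) = tan(54.5°) = 1.4
Z_in = Z_0·(Z_L + jZ_0·tanβl)/(Z_0 + jZ_L·tanβl)
     = 50·(154 + j70.1)/(50 + j216)

Z_in ≈ 23.2 − j30.3 Ω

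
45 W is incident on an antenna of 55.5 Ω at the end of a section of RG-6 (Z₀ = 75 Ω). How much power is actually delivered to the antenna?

Γ = (55.5 − 75)/(55.5 + 75) = -0.149
|Γ|² = 0.0223
P_refl = |Γ|²·P_inc = 1 W, P_del = (1 − |Γ|²)·P_inc = 44 W

P_delivered ≈ 44 W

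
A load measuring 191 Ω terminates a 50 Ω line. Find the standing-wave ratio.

VSWR ≈ 3.82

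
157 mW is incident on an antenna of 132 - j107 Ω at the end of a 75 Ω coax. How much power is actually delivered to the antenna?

|Γ| = |(57 − j107)/(207 − j107)| = 0.52
|Γ|² = 0.271
P_refl = |Γ|²·P_inc = 42.5 mW, P_del = (1 − |Γ|²)·P_inc = 115 mW

P_delivered ≈ 115 mW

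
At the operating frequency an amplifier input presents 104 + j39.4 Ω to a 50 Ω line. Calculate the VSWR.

Γ = (Z_L − Z_0)/(Z_L + Z_0) = (54 + j39.4)/(154 + j39.4)
|Γ| = 66.8/159 = 0.421
VSWR = (1 + |Γ|)/(1 − |Γ|) = 1.42/0.579

VSWR ≈ 2.45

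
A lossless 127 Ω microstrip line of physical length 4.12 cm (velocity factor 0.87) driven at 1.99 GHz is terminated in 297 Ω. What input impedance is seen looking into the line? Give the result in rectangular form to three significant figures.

Z_in ≈ 62.1 + j42.8 Ω

λ = v/f = 0.87·c / 1.99 GHz = 0.131 m
βl = 2π·l/λ = 2π × 0.314 = 113°
tan(βl) = tan(113°) = -2.35
Z_in = Z_0·(Z_L + jZ_0·tanβl)/(Z_0 + jZ_L·tanβl)
     = 127·(297 − j298)/(127 − j697)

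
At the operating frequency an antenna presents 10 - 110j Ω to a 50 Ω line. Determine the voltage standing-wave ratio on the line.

Γ = (Z_L − Z_0)/(Z_L + Z_0) = (-40 − j110)/(60 − j110)
|Γ| = 117/125 = 0.934
VSWR = (1 + |Γ|)/(1 − |Γ|) = 1.93/0.0659

VSWR ≈ 29.4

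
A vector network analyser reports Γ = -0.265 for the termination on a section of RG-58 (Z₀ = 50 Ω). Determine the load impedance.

Z_L ≈ 29.1 Ω

Z_L = Z_0·(1 + Γ)/(1 − Γ) = 50·(0.735)/(1.27)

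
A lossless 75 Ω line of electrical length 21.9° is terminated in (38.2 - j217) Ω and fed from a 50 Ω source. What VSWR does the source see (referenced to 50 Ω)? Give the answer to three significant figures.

tan(βl) = 0.402
Z_in = Z_0·(Z_L + jZ_0·tanβl)/(Z_0 + jZ_L·tanβl) = 9.4 − j87.3 Ω
Γ_s = (Z_in − Z_s)/(Z_in + Z_s) = (-40.6 − j87.3)/(59.4 − j87.3), |Γ_s| = 0.912
VSWR = (1 + |Γ_s|)/(1 − |Γ_s|)

VSWR ≈ 21.7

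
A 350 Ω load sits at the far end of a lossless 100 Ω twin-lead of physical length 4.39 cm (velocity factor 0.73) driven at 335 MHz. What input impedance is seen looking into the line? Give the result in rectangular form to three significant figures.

λ = v/f = 0.73·c / 335 MHz = 0.654 m
βl = 2π·l/λ = 2π × 0.0672 = 24.2°
tan(βl) = tan(24.2°) = 0.449
Z_in = Z_0·(Z_L + jZ_0·tanβl)/(Z_0 + jZ_L·tanβl)
     = 100·(350 + j44.9)/(100 + j157)

Z_in ≈ 121 − j146 Ω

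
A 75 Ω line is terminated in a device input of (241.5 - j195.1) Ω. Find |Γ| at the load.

Γ = (Z_L − Z_0)/(Z_L + Z_0) = (166.5 − j195.1)/(316.5 − j195.1)
|Γ| = 256/372

|Γ| ≈ 0.69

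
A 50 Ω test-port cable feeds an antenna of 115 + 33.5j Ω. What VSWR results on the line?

VSWR ≈ 2.54

Γ = (Z_L − Z_0)/(Z_L + Z_0) = (65 + j33.5)/(165 + j33.5)
|Γ| = 73.1/168 = 0.434
VSWR = (1 + |Γ|)/(1 − |Γ|) = 1.43/0.566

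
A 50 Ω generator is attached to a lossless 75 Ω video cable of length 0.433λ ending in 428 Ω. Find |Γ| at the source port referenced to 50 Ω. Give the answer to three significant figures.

βl = 2π × 0.433 = 156°
tan(βl) = -0.448
Z_in = Z_0·(Z_L + jZ_0·tanβl)/(Z_0 + jZ_L·tanβl) = 68.2 + j141 Ω
Γ_s = (Z_in − Z_s)/(Z_in + Z_s) = (18.2 + j141)/(118 + j141), |Γ_s| = 0.772

|Γ| ≈ 0.772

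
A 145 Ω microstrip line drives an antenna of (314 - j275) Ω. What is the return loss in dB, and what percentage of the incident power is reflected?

RL ≈ 4.39 dB; 36.4% of incident power reflected

Γ = (169 − j275)/(459 − j275), |Γ| = 0.603
RL = −20·log₁₀(0.603) = 4.39 dB
P_refl/P_inc = |Γ|² = 0.364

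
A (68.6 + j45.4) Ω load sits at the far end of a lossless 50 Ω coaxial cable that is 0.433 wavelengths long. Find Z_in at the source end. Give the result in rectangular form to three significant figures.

βl = 2π × 0.433 = 156°
tan(βl) = tan(156°) = -0.448
Z_in = Z_0·(Z_L + jZ_0·tanβl)/(Z_0 + jZ_L·tanβl)
     = 50·(68.6 + j23)/(70.3 − j30.7)

Z_in ≈ 35 + j31.6 Ω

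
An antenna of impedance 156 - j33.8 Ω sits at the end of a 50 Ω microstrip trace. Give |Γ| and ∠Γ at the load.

Γ = (Z_L − Z_0)/(Z_L + Z_0) = (106 − j33.8)/(206 − j33.8)
|Γ| = 111/209 = 0.533

Γ ≈ 0.533 ∠ -8.37°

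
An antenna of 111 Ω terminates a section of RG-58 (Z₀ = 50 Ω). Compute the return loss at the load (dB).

Γ = (111 − 50)/(111 + 50) = 0.379
RL = −20·log₁₀|Γ| = −20·log₁₀(0.379)

RL ≈ 8.43 dB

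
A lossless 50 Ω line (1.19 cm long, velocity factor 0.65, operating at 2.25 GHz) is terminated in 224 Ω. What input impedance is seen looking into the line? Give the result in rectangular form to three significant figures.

λ = v/f = 0.65·c / 2.25 GHz = 0.0867 m
βl = 2π·l/λ = 2π × 0.137 = 49.4°
tan(βl) = tan(49.4°) = 1.17
Z_in = Z_0·(Z_L + jZ_0·tanβl)/(Z_0 + jZ_L·tanβl)
     = 50·(224 + j58.4)/(50 + j262)

Z_in ≈ 18.7 − j39.2 Ω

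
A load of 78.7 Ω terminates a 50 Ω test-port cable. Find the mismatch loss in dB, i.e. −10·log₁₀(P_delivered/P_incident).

mismatch loss ≈ 0.222 dB

Γ = (78.7 − 50)/(78.7 + 50) = 0.223
|Γ|² = 0.0497, so P_del/P_inc = 1 − |Γ|² = 0.95
ML = −10·log₁₀(1 − |Γ|²)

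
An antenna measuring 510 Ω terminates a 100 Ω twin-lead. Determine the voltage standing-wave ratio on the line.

VSWR ≈ 5.1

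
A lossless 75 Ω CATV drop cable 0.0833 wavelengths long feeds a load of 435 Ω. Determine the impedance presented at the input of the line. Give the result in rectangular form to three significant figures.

βl = 2π × 0.0833 = 30°
tan(βl) = tan(30°) = 0.577
Z_in = Z_0·(Z_L + jZ_0·tanβl)/(Z_0 + jZ_L·tanβl)
     = 75·(435 + j43.3)/(75 + j251)

Z_in ≈ 47.5 − j116 Ω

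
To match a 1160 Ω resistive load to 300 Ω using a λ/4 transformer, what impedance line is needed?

Z_qwt ≈ 590 Ω

Z_qwt = √(Z_0·R_L) = √(300 × 1160) = √348000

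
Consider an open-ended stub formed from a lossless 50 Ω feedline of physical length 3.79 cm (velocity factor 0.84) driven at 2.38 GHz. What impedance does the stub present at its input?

λ = v/f = 0.84·c / 2.38 GHz = 0.106 m
βl = 2π·l/λ = 2π × 0.358 = 129°
tan(βl) = -1.24
For an open-ended stub, Z_in = −jZ_0·cot(βl) = −jZ_0/tan(βl)

Z_in ≈ +j40.3 Ω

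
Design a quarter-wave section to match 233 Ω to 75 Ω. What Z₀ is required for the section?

Z_qwt ≈ 132 Ω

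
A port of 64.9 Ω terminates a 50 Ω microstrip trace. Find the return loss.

RL ≈ 17.7 dB

Γ = (64.9 − 50)/(64.9 + 50) = 0.13
RL = −20·log₁₀|Γ| = −20·log₁₀(0.13)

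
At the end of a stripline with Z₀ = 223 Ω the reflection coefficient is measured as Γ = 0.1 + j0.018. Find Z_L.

Z_L ≈ 272 + j9.91 Ω

Z_L = Z_0·(1 + Γ)/(1 − Γ) = 223·(1.1 + j0.018)/(0.9 − j0.018)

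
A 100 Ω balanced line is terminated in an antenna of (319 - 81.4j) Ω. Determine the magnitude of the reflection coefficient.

Γ = (Z_L − Z_0)/(Z_L + Z_0) = (219 − j81.4)/(419 − j81.4)
|Γ| = 234/427

|Γ| ≈ 0.547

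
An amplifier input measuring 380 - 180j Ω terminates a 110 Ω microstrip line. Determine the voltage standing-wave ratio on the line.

VSWR ≈ 4.29

Γ = (Z_L − Z_0)/(Z_L + Z_0) = (270 − j180)/(490 − j180)
|Γ| = 324/522 = 0.622
VSWR = (1 + |Γ|)/(1 − |Γ|) = 1.62/0.378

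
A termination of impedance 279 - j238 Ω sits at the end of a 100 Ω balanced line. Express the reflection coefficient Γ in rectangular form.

Γ ≈ 0.622 − j0.238

Γ = (Z_L − Z_0)/(Z_L + Z_0) = (179 − j238)/(379 − j238)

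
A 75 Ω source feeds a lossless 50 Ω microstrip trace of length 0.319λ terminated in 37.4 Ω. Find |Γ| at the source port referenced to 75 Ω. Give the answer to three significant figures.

|Γ| ≈ 0.156

βl = 2π × 0.319 = 115°
tan(βl) = -2.16
Z_in = Z_0·(Z_L + jZ_0·tanβl)/(Z_0 + jZ_L·tanβl) = 58.7 − j13.2 Ω
Γ_s = (Z_in − Z_s)/(Z_in + Z_s) = (-16.3 − j13.2)/(134 − j13.2), |Γ_s| = 0.156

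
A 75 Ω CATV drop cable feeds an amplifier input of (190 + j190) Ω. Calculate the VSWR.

Γ = (Z_L − Z_0)/(Z_L + Z_0) = (115 + j190)/(265 + j190)
|Γ| = 222/326 = 0.681
VSWR = (1 + |Γ|)/(1 − |Γ|) = 1.68/0.319

VSWR ≈ 5.27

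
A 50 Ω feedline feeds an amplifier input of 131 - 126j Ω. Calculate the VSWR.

Γ = (Z_L − Z_0)/(Z_L + Z_0) = (81 − j126)/(181 − j126)
|Γ| = 150/221 = 0.679
VSWR = (1 + |Γ|)/(1 − |Γ|) = 1.68/0.321

VSWR ≈ 5.23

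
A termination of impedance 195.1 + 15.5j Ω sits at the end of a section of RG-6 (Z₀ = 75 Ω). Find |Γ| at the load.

|Γ| ≈ 0.448

Γ = (Z_L − Z_0)/(Z_L + Z_0) = (120.1 + j15.5)/(270.1 + j15.5)
|Γ| = 121/271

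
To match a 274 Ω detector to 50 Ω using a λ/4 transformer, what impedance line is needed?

Z_qwt ≈ 117 Ω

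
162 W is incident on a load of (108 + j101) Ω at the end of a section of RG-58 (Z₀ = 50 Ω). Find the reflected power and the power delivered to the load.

P_reflected ≈ 62.5 W; P_delivered ≈ 99.5 W

|Γ| = |(58 + j101)/(158 + j101)| = 0.621
|Γ|² = 0.386
P_refl = |Γ|²·P_inc = 62.5 W, P_del = (1 − |Γ|²)·P_inc = 99.5 W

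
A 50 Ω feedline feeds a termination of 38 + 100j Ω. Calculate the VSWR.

Γ = (Z_L − Z_0)/(Z_L + Z_0) = (-12 + j100)/(88 + j100)
|Γ| = 101/133 = 0.756
VSWR = (1 + |Γ|)/(1 − |Γ|) = 1.76/0.244

VSWR ≈ 7.2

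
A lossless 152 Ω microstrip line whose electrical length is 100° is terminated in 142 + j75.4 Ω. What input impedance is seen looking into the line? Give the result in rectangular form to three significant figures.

Z_in ≈ 111 − j52.7 Ω

tan(βl) = tan(100°) = -5.67
Z_in = Z_0·(Z_L + jZ_0·tanβl)/(Z_0 + jZ_L·tanβl)
     = 152·(142 − j787)/(580 − j805)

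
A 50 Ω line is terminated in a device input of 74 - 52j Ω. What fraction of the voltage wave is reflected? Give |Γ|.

|Γ| ≈ 0.426

Γ = (Z_L − Z_0)/(Z_L + Z_0) = (24 − j52)/(124 − j52)
|Γ| = 57.3/134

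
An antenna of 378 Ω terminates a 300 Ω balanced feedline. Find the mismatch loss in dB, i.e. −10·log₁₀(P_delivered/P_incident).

mismatch loss ≈ 0.0579 dB

Γ = (378 − 300)/(378 + 300) = 0.115
|Γ|² = 0.0132, so P_del/P_inc = 1 − |Γ|² = 0.987
ML = −10·log₁₀(1 − |Γ|²)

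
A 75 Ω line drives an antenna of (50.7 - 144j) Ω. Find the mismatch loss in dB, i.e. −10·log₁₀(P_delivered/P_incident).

Γ = (-24.3 − j144)/(125.7 − j144), |Γ| = 0.764
|Γ|² = 0.584, so P_del/P_inc = 1 − |Γ|² = 0.416
ML = −10·log₁₀(1 − |Γ|²)

mismatch loss ≈ 3.81 dB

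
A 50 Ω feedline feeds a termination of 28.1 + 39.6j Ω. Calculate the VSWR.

VSWR ≈ 3.14

Γ = (Z_L − Z_0)/(Z_L + Z_0) = (-21.9 + j39.6)/(78.1 + j39.6)
|Γ| = 45.3/87.6 = 0.517
VSWR = (1 + |Γ|)/(1 − |Γ|) = 1.52/0.483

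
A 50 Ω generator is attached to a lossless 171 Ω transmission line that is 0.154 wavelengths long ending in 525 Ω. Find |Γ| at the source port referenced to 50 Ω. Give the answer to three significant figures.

βl = 2π × 0.154 = 55.4°
tan(βl) = 1.45
Z_in = Z_0·(Z_L + jZ_0·tanβl)/(Z_0 + jZ_L·tanβl) = 78.2 − j100 Ω
Γ_s = (Z_in − Z_s)/(Z_in + Z_s) = (28.2 − j100)/(128 − j100), |Γ_s| = 0.64

|Γ| ≈ 0.64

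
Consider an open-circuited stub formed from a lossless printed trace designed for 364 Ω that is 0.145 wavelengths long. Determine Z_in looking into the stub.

βl = 2π × 0.145 = 52.2°
tan(βl) = 1.29
For an open-circuited stub, Z_in = −jZ_0·cot(βl) = −jZ_0/tan(βl)

Z_in ≈ −j282 Ω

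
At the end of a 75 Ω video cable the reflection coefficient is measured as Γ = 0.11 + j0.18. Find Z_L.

Z_L ≈ 86.9 + j32.7 Ω

Z_L = Z_0·(1 + Γ)/(1 − Γ) = 75·(1.11 + j0.18)/(0.89 − j0.18)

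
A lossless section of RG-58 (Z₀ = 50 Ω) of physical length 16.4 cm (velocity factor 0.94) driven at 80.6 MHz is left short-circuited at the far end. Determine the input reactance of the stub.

X_in ≈ 15.2 Ω (inductive)

λ = v/f = 0.94·c / 80.6 MHz = 3.5 m
βl = 2π·l/λ = 2π × 0.0469 = 16.9°
tan(βl) = 0.303
For a short-circuited stub, Z_in = jZ_0·tan(βl)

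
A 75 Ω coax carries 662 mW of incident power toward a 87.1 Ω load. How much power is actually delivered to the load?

Γ = (87.1 − 75)/(87.1 + 75) = 0.0746
|Γ|² = 0.00557
P_refl = |Γ|²·P_inc = 3.69 mW, P_del = (1 − |Γ|²)·P_inc = 658 mW

P_delivered ≈ 658 mW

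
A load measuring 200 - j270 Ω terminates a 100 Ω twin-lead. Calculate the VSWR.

VSWR ≈ 5.98

Γ = (Z_L − Z_0)/(Z_L + Z_0) = (100 − j270)/(300 − j270)
|Γ| = 288/404 = 0.713
VSWR = (1 + |Γ|)/(1 − |Γ|) = 1.71/0.287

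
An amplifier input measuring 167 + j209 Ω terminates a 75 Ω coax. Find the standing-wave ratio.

VSWR ≈ 6

Γ = (Z_L − Z_0)/(Z_L + Z_0) = (92 + j209)/(242 + j209)
|Γ| = 228/320 = 0.714
VSWR = (1 + |Γ|)/(1 − |Γ|) = 1.71/0.286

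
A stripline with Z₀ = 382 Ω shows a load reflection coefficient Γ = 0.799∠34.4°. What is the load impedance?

Z_L ≈ 432 + j1080 Ω

Z_L = Z_0·(1 + Γ)/(1 − Γ) = 382·(1.66 + j0.451)/(0.341 − j0.451)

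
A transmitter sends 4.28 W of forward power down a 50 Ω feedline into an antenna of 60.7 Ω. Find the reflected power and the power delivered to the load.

Γ = (60.7 − 50)/(60.7 + 50) = 0.0967
|Γ|² = 0.00934
P_refl = |Γ|²·P_inc = 0.04 W, P_del = (1 − |Γ|²)·P_inc = 4.24 W

P_reflected ≈ 0.04 W; P_delivered ≈ 4.24 W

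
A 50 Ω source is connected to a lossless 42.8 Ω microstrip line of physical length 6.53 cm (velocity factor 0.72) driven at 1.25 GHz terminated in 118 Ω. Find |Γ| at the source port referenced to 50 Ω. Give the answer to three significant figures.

λ = v/f = 0.72·c / 1.25 GHz = 0.173 m
βl = 2π·l/λ = 2π × 0.378 = 136°
tan(βl) = -0.964
Z_in = Z_0·(Z_L + jZ_0·tanβl)/(Z_0 + jZ_L·tanβl) = 28.2 + j33.8 Ω
Γ_s = (Z_in − Z_s)/(Z_in + Z_s) = (-21.8 + j33.8)/(78.2 + j33.8), |Γ_s| = 0.472

|Γ| ≈ 0.472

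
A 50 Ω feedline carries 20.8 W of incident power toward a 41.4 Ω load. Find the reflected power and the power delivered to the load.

Γ = (41.4 − 50)/(41.4 + 50) = -0.0941
|Γ|² = 0.00885
P_refl = |Γ|²·P_inc = 0.184 W, P_del = (1 − |Γ|²)·P_inc = 20.6 W

P_reflected ≈ 0.184 W; P_delivered ≈ 20.6 W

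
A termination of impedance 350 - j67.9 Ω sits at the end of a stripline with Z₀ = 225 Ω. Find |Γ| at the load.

Γ = (Z_L − Z_0)/(Z_L + Z_0) = (125 − j67.9)/(575 − j67.9)
|Γ| = 142/579

|Γ| ≈ 0.246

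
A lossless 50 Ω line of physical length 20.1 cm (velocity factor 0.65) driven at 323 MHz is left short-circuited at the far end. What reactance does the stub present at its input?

X_in ≈ -87.1 Ω (capacitive)

λ = v/f = 0.65·c / 323 MHz = 0.604 m
βl = 2π·l/λ = 2π × 0.333 = 120°
tan(βl) = -1.74
For a short-circuited stub, Z_in = jZ_0·tan(βl)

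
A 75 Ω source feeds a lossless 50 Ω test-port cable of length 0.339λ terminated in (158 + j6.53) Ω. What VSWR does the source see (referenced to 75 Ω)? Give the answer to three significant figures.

βl = 2π × 0.339 = 122°
tan(βl) = -1.6
Z_in = Z_0·(Z_L + jZ_0·tanβl)/(Z_0 + jZ_L·tanβl) = 20.8 + j26.3 Ω
Γ_s = (Z_in − Z_s)/(Z_in + Z_s) = (-54.2 + j26.3)/(95.8 + j26.3), |Γ_s| = 0.606
VSWR = (1 + |Γ_s|)/(1 − |Γ_s|)

VSWR ≈ 4.08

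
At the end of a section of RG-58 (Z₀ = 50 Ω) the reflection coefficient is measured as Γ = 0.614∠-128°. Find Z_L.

Z_L = Z_0·(1 + Γ)/(1 − Γ) = 50·(0.622 − j0.484)/(1.38 + j0.484)

Z_L ≈ 14.6 − j22.7 Ω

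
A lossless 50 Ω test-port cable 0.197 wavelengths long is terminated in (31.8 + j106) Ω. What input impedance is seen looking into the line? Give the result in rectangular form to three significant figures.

Z_in ≈ 10 − j45.3 Ω

βl = 2π × 0.197 = 70.9°
tan(βl) = tan(70.9°) = 2.89
Z_in = Z_0·(Z_L + jZ_0·tanβl)/(Z_0 + jZ_L·tanβl)
     = 50·(31.8 + j251)/(-256 + j91.9)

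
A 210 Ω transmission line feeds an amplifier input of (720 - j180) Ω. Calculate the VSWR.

Γ = (Z_L − Z_0)/(Z_L + Z_0) = (510 − j180)/(930 − j180)
|Γ| = 541/947 = 0.571
VSWR = (1 + |Γ|)/(1 − |Γ|) = 1.57/0.429

VSWR ≈ 3.66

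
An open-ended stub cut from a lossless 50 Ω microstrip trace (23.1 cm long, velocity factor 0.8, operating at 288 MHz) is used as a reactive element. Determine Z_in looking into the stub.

λ = v/f = 0.8·c / 288 MHz = 0.833 m
βl = 2π·l/λ = 2π × 0.277 = 99.8°
tan(βl) = -5.79
For an open-ended stub, Z_in = −jZ_0·cot(βl) = −jZ_0/tan(βl)

Z_in ≈ +j8.63 Ω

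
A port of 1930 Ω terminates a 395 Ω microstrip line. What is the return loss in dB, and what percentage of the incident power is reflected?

RL ≈ 3.61 dB; 43.6% of incident power reflected

Γ = (1930 − 395)/(1930 + 395) = 0.66
RL = −20·log₁₀(0.66) = 3.61 dB
P_refl/P_inc = |Γ|² = 0.436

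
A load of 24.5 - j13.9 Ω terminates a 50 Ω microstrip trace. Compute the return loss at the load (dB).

Γ = (-25.5 − j13.9)/(74.5 − j13.9), |Γ| = 0.383
RL = −20·log₁₀|Γ| = −20·log₁₀(0.383)

RL ≈ 8.33 dB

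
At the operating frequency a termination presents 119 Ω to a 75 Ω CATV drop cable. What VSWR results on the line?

VSWR ≈ 1.59

Γ = (119 − 75)/(119 + 75) = 0.227
VSWR = (1 + 0.227)/(1 − 0.227)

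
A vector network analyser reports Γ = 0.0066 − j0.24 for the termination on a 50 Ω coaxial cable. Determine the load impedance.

Z_L = Z_0·(1 + Γ)/(1 − Γ) = 50·(1.01 − j0.24)/(0.993 + j0.24)

Z_L ≈ 45.1 − j23 Ω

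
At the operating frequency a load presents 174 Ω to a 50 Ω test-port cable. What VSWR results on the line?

VSWR ≈ 3.48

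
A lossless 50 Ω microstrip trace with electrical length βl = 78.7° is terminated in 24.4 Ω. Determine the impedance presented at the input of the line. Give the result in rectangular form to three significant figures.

Z_in ≈ 91.3 + j27.4 Ω

tan(βl) = tan(78.7°) = 5
Z_in = Z_0·(Z_L + jZ_0·tanβl)/(Z_0 + jZ_L·tanβl)
     = 50·(24.4 + j250)/(50 + j122)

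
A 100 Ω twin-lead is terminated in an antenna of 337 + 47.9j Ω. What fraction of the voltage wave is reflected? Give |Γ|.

|Γ| ≈ 0.55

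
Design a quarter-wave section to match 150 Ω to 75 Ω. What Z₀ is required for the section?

Z_qwt ≈ 106 Ω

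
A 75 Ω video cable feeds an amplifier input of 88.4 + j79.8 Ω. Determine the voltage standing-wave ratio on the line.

Γ = (Z_L − Z_0)/(Z_L + Z_0) = (13.4 + j79.8)/(163.4 + j79.8)
|Γ| = 80.9/182 = 0.445
VSWR = (1 + |Γ|)/(1 − |Γ|) = 1.44/0.555

VSWR ≈ 2.6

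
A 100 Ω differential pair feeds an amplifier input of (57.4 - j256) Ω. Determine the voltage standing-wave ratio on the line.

VSWR ≈ 13.7

Γ = (Z_L − Z_0)/(Z_L + Z_0) = (-42.6 − j256)/(157.4 − j256)
|Γ| = 260/301 = 0.864
VSWR = (1 + |Γ|)/(1 − |Γ|) = 1.86/0.136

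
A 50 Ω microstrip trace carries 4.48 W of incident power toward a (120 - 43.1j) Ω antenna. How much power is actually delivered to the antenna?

|Γ| = |(70 − j43.1)/(170 − j43.1)| = 0.469
|Γ|² = 0.22
P_refl = |Γ|²·P_inc = 0.984 W, P_del = (1 − |Γ|²)·P_inc = 3.5 W

P_delivered ≈ 3.5 W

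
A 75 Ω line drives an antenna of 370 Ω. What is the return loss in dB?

Γ = (370 − 75)/(370 + 75) = 0.663
RL = −20·log₁₀|Γ| = −20·log₁₀(0.663)

RL ≈ 3.57 dB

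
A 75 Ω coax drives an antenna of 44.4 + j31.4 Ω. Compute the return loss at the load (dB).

RL ≈ 8.99 dB

Γ = (-30.6 + j31.4)/(119.4 + j31.4), |Γ| = 0.355
RL = −20·log₁₀|Γ| = −20·log₁₀(0.355)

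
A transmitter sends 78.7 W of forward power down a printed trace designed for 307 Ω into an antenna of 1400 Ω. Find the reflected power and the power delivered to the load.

Γ = (1400 − 307)/(1400 + 307) = 0.64
|Γ|² = 0.41
P_refl = |Γ|²·P_inc = 32.3 W, P_del = (1 − |Γ|²)·P_inc = 46.4 W

P_reflected ≈ 32.3 W; P_delivered ≈ 46.4 W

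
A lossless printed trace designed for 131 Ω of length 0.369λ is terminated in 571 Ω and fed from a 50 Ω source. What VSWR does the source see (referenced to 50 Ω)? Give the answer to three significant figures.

VSWR ≈ 6.38

βl = 2π × 0.369 = 133°
tan(βl) = -1.08
Z_in = Z_0·(Z_L + jZ_0·tanβl)/(Z_0 + jZ_L·tanβl) = 53.5 + j110 Ω
Γ_s = (Z_in − Z_s)/(Z_in + Z_s) = (3.48 + j110)/(103 + j110), |Γ_s| = 0.729
VSWR = (1 + |Γ_s|)/(1 − |Γ_s|)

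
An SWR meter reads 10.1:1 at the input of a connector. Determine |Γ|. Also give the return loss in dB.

|Γ| = (S − 1)/(S + 1) = (10.1 − 1)/(10.1 + 1) = 9.1/11.1
RL = −20·log₁₀|Γ| = −20·log₁₀(0.82)

|Γ| ≈ 0.82; return loss ≈ 1.73 dB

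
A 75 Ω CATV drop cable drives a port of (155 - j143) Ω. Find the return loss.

Γ = (80 − j143)/(230 − j143), |Γ| = 0.605
RL = −20·log₁₀|Γ| = −20·log₁₀(0.605)

RL ≈ 4.36 dB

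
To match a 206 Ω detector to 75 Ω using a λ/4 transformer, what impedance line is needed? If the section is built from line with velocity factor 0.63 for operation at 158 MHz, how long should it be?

Z_qwt = √(Z_0·R_L) = √(75 × 206) = √15450
λ = 0.63·c/f = 1.2 m, so l = λ/4 = 0.299 m

Z_qwt ≈ 124 Ω; length ≈ 29.9 cm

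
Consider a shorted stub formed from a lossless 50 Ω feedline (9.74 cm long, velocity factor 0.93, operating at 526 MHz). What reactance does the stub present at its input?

X_in ≈ 113 Ω (inductive)

λ = v/f = 0.93·c / 526 MHz = 0.53 m
βl = 2π·l/λ = 2π × 0.184 = 66.1°
tan(βl) = 2.26
For a shorted stub, Z_in = jZ_0·tan(βl)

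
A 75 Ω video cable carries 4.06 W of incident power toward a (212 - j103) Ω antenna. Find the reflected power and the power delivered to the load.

P_reflected ≈ 1.28 W; P_delivered ≈ 2.78 W

|Γ| = |(137 − j103)/(287 − j103)| = 0.562
|Γ|² = 0.316
P_refl = |Γ|²·P_inc = 1.28 W, P_del = (1 − |Γ|²)·P_inc = 2.78 W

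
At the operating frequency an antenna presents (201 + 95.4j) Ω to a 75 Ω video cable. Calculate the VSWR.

VSWR ≈ 3.36

Γ = (Z_L − Z_0)/(Z_L + Z_0) = (126 + j95.4)/(276 + j95.4)
|Γ| = 158/292 = 0.541
VSWR = (1 + |Γ|)/(1 − |Γ|) = 1.54/0.459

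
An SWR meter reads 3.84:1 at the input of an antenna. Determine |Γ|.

|Γ| ≈ 0.587

|Γ| = (S − 1)/(S + 1) = (3.84 − 1)/(3.84 + 1) = 2.84/4.84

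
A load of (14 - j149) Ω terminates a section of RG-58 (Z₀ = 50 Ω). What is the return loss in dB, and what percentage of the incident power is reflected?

Γ = (-36 − j149)/(64 − j149), |Γ| = 0.945
RL = −20·log₁₀(0.945) = 0.489 dB
P_refl/P_inc = |Γ|² = 0.894

RL ≈ 0.489 dB; 89.4% of incident power reflected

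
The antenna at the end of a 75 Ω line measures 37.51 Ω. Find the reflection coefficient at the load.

Γ = (Z_L − Z_0)/(Z_L + Z_0) = (37.51 − 75)/(37.51 + 75) = -37.49/112.5

Γ = -0.333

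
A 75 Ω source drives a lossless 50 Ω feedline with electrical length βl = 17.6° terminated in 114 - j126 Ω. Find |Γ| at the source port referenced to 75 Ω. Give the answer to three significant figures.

tan(βl) = 0.317
Z_in = Z_0·(Z_L + jZ_0·tanβl)/(Z_0 + jZ_L·tanβl) = 33.4 − j74.6 Ω
Γ_s = (Z_in − Z_s)/(Z_in + Z_s) = (-41.6 − j74.6)/(108 − j74.6), |Γ_s| = 0.649

|Γ| ≈ 0.649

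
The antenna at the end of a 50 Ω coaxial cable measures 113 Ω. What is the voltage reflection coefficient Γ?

Γ = 0.387

Γ = (Z_L − Z_0)/(Z_L + Z_0) = (113 − 50)/(113 + 50) = 63/163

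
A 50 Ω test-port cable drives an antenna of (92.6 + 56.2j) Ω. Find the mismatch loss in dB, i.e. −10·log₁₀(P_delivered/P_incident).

mismatch loss ≈ 1.03 dB

Γ = (42.6 + j56.2)/(142.6 + j56.2), |Γ| = 0.46
|Γ|² = 0.212, so P_del/P_inc = 1 − |Γ|² = 0.788
ML = −10·log₁₀(1 − |Γ|²)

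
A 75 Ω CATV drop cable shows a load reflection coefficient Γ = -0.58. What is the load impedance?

Z_L = Z_0·(1 + Γ)/(1 − Γ) = 75·(0.42)/(1.58)

Z_L ≈ 19.9 Ω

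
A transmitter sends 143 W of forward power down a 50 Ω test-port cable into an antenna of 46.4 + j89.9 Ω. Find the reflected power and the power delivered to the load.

P_reflected ≈ 66.6 W; P_delivered ≈ 76.4 W

|Γ| = |(-3.6 + j89.9)/(96.4 + j89.9)| = 0.683
|Γ|² = 0.466
P_refl = |Γ|²·P_inc = 66.6 W, P_del = (1 − |Γ|²)·P_inc = 76.4 W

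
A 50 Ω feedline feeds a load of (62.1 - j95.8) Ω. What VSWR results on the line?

VSWR ≈ 4.79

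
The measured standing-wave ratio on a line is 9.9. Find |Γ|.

|Γ| ≈ 0.817

|Γ| = (S − 1)/(S + 1) = (9.9 − 1)/(9.9 + 1) = 8.9/10.9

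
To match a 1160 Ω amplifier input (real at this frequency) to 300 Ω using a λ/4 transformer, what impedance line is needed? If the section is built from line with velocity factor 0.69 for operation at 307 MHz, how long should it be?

Z_qwt ≈ 590 Ω; length ≈ 16.9 cm

Z_qwt = √(Z_0·R_L) = √(300 × 1160) = √348000
λ = 0.69·c/f = 0.674 m, so l = λ/4 = 0.169 m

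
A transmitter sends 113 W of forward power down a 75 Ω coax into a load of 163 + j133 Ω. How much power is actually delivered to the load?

|Γ| = |(88 + j133)/(238 + j133)| = 0.585
|Γ|² = 0.342
P_refl = |Γ|²·P_inc = 38.7 W, P_del = (1 − |Γ|²)·P_inc = 74.3 W

P_delivered ≈ 74.3 W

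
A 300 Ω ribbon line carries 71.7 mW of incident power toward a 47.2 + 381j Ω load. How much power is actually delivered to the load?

P_delivered ≈ 15.3 mW

|Γ| = |(-252.8 + j381)/(347.2 + j381)| = 0.887
|Γ|² = 0.787
P_refl = |Γ|²·P_inc = 56.4 mW, P_del = (1 − |Γ|²)·P_inc = 15.3 mW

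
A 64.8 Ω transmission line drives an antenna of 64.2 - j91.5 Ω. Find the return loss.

Γ = (-0.6 − j91.5)/(129 − j91.5), |Γ| = 0.579
RL = −20·log₁₀|Γ| = −20·log₁₀(0.579)

RL ≈ 4.75 dB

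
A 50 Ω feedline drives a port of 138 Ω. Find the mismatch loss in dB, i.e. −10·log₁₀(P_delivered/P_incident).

Γ = (138 − 50)/(138 + 50) = 0.468
|Γ|² = 0.219, so P_del/P_inc = 1 − |Γ|² = 0.781
ML = −10·log₁₀(1 − |Γ|²)

mismatch loss ≈ 1.07 dB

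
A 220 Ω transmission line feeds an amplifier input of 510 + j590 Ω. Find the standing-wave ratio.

Γ = (Z_L − Z_0)/(Z_L + Z_0) = (290 + j590)/(730 + j590)
|Γ| = 657/939 = 0.7
VSWR = (1 + |Γ|)/(1 − |Γ|) = 1.7/0.3

VSWR ≈ 5.68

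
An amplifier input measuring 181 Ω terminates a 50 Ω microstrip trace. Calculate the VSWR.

VSWR ≈ 3.62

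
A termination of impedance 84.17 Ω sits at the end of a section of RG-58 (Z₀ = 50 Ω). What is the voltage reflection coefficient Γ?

Γ = 0.255

Γ = (Z_L − Z_0)/(Z_L + Z_0) = (84.17 − 50)/(84.17 + 50) = 34.17/134.2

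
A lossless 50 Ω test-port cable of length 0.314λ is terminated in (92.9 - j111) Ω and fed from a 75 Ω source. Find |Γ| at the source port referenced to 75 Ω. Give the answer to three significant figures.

|Γ| ≈ 0.703

βl = 2π × 0.314 = 113°
tan(βl) = -2.35
Z_in = Z_0·(Z_L + jZ_0·tanβl)/(Z_0 + jZ_L·tanβl) = 16.4 + j37.1 Ω
Γ_s = (Z_in − Z_s)/(Z_in + Z_s) = (-58.6 + j37.1)/(91.4 + j37.1), |Γ_s| = 0.703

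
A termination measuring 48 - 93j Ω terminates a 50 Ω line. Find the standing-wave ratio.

Γ = (Z_L − Z_0)/(Z_L + Z_0) = (-2 − j93)/(98 − j93)
|Γ| = 93/135 = 0.689
VSWR = (1 + |Γ|)/(1 − |Γ|) = 1.69/0.311

VSWR ≈ 5.42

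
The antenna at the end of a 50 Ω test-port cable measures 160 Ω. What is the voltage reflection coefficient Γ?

Γ = 0.524

Γ = (Z_L − Z_0)/(Z_L + Z_0) = (160 − 50)/(160 + 50) = 110/210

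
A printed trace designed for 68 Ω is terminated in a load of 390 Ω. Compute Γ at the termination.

Γ = (Z_L − Z_0)/(Z_L + Z_0) = (390 − 68)/(390 + 68) = 322/458

Γ = 0.703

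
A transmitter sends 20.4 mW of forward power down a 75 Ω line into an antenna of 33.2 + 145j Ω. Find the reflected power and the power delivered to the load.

|Γ| = |(-41.8 + j145)/(108.2 + j145)| = 0.834
|Γ|² = 0.696
P_refl = |Γ|²·P_inc = 14.2 mW, P_del = (1 − |Γ|²)·P_inc = 6.21 mW

P_reflected ≈ 14.2 mW; P_delivered ≈ 6.21 mW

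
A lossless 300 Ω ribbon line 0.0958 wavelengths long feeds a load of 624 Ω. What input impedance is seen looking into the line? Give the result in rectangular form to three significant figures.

βl = 2π × 0.0958 = 34.5°
tan(βl) = tan(34.5°) = 0.687
Z_in = Z_0·(Z_L + jZ_0·tanβl)/(Z_0 + jZ_L·tanβl)
     = 300·(624 + j206)/(300 + j429)

Z_in ≈ 302 − j225 Ω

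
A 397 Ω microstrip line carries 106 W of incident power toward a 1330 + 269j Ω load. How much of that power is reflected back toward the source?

|Γ| = |(933 + j269)/(1727 + j269)| = 0.556
|Γ|² = 0.309
P_refl = |Γ|²·P_inc = 32.7 W, P_del = (1 − |Γ|²)·P_inc = 73.3 W

P_reflected ≈ 32.7 W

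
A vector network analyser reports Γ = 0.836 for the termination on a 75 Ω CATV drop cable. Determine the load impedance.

Z_L = Z_0·(1 + Γ)/(1 − Γ) = 75·(1.84)/(0.164)

Z_L ≈ 840 Ω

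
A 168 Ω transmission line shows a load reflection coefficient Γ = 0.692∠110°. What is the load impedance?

Z_L ≈ 44.8 + j112 Ω

Z_L = Z_0·(1 + Γ)/(1 − Γ) = 168·(0.763 + j0.65)/(1.24 − j0.65)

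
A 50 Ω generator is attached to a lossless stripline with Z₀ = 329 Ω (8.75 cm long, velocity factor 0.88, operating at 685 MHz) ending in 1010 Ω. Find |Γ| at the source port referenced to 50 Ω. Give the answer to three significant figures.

λ = v/f = 0.88·c / 685 MHz = 0.385 m
βl = 2π·l/λ = 2π × 0.227 = 81.7°
tan(βl) = 6.88
Z_in = Z_0·(Z_L + jZ_0·tanβl)/(Z_0 + jZ_L·tanβl) = 109 − j42.6 Ω
Γ_s = (Z_in − Z_s)/(Z_in + Z_s) = (59.2 − j42.6)/(159 − j42.6), |Γ_s| = 0.443

|Γ| ≈ 0.443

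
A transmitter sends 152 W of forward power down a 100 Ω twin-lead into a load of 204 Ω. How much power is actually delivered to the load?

P_delivered ≈ 134 W

Γ = (204 − 100)/(204 + 100) = 0.342
|Γ|² = 0.117
P_refl = |Γ|²·P_inc = 17.8 W, P_del = (1 − |Γ|²)·P_inc = 134 W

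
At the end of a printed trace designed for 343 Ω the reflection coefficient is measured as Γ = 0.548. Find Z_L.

Z_L ≈ 1170 Ω

Z_L = Z_0·(1 + Γ)/(1 − Γ) = 343·(1.55)/(0.452)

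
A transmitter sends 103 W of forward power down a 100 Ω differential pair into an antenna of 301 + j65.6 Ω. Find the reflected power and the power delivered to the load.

|Γ| = |(201 + j65.6)/(401 + j65.6)| = 0.52
|Γ|² = 0.271
P_refl = |Γ|²·P_inc = 27.9 W, P_del = (1 − |Γ|²)·P_inc = 75.1 W

P_reflected ≈ 27.9 W; P_delivered ≈ 75.1 W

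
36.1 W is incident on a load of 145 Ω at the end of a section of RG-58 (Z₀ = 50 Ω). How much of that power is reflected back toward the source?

P_reflected ≈ 8.57 W

Γ = (145 − 50)/(145 + 50) = 0.487
|Γ|² = 0.237
P_refl = |Γ|²·P_inc = 8.57 W, P_del = (1 − |Γ|²)·P_inc = 27.5 W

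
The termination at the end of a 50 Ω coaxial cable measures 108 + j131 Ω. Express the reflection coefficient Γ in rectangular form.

Γ ≈ 0.625 + j0.311

Γ = (Z_L − Z_0)/(Z_L + Z_0) = (58 + j131)/(158 + j131)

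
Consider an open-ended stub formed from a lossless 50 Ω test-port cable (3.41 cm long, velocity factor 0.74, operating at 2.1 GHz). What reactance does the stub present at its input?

X_in ≈ 24.5 Ω (inductive)

λ = v/f = 0.74·c / 2.1 GHz = 0.106 m
βl = 2π·l/λ = 2π × 0.323 = 116°
tan(βl) = -2.04
For an open-ended stub, Z_in = −jZ_0·cot(βl) = −jZ_0/tan(βl)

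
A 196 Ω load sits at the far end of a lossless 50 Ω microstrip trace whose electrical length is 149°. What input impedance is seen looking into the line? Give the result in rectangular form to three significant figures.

Z_in ≈ 40.7 + j65.9 Ω

tan(βl) = tan(149°) = -0.601
Z_in = Z_0·(Z_L + jZ_0·tanβl)/(Z_0 + jZ_L·tanβl)
     = 50·(196 − j30)/(50 − j118)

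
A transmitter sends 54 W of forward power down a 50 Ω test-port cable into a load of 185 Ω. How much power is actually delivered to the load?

P_delivered ≈ 36.2 W

Γ = (185 − 50)/(185 + 50) = 0.574
|Γ|² = 0.33
P_refl = |Γ|²·P_inc = 17.8 W, P_del = (1 − |Γ|²)·P_inc = 36.2 W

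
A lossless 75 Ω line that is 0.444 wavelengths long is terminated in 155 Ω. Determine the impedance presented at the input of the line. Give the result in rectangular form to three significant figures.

βl = 2π × 0.444 = 160°
tan(βl) = tan(160°) = -0.367
Z_in = Z_0·(Z_L + jZ_0·tanβl)/(Z_0 + jZ_L·tanβl)
     = 75·(155 − j27.5)/(75 − j56.9)

Z_in ≈ 112 + j57.2 Ω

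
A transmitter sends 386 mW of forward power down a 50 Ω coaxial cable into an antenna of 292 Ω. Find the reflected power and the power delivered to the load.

Γ = (292 − 50)/(292 + 50) = 0.708
|Γ|² = 0.501
P_refl = |Γ|²·P_inc = 193 mW, P_del = (1 − |Γ|²)·P_inc = 193 mW

P_reflected ≈ 193 mW; P_delivered ≈ 193 mW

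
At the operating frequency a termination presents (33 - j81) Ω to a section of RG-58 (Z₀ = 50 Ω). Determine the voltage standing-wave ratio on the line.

VSWR ≈ 5.98

Γ = (Z_L − Z_0)/(Z_L + Z_0) = (-17 − j81)/(83 − j81)
|Γ| = 82.8/116 = 0.714
VSWR = (1 + |Γ|)/(1 − |Γ|) = 1.71/0.286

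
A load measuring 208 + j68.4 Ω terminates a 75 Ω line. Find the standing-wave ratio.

VSWR ≈ 3.11

Γ = (Z_L − Z_0)/(Z_L + Z_0) = (133 + j68.4)/(283 + j68.4)
|Γ| = 150/291 = 0.514
VSWR = (1 + |Γ|)/(1 − |Γ|) = 1.51/0.486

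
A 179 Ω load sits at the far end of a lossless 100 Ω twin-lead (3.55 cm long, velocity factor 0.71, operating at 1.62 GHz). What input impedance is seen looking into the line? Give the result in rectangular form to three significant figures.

Z_in ≈ 56.5 + j8.65 Ω

λ = v/f = 0.71·c / 1.62 GHz = 0.131 m
βl = 2π·l/λ = 2π × 0.27 = 97.2°
tan(βl) = tan(97.2°) = -7.92
Z_in = Z_0·(Z_L + jZ_0·tanβl)/(Z_0 + jZ_L·tanβl)
     = 100·(179 − j792)/(100 − j1420)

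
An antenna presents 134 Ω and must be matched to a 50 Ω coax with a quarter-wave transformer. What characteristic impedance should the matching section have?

Z_qwt = √(Z_0·R_L) = √(50 × 134) = √6700

Z_qwt ≈ 81.9 Ω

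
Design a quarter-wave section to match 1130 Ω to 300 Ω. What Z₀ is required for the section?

Z_qwt = √(Z_0·R_L) = √(300 × 1130) = √339000

Z_qwt ≈ 582 Ω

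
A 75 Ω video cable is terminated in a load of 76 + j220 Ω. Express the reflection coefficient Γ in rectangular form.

Γ = (Z_L − Z_0)/(Z_L + Z_0) = (1 + j220)/(151 + j220)

Γ ≈ 0.682 + j0.463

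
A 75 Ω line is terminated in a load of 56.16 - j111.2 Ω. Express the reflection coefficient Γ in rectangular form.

Γ ≈ 0.335 − j0.564

Γ = (Z_L − Z_0)/(Z_L + Z_0) = (-18.84 − j111.2)/(131.2 − j111.2)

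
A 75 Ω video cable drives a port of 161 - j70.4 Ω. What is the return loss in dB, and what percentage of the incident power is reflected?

RL ≈ 6.91 dB; 20.4% of incident power reflected

Γ = (86 − j70.4)/(236 − j70.4), |Γ| = 0.451
RL = −20·log₁₀(0.451) = 6.91 dB
P_refl/P_inc = |Γ|² = 0.204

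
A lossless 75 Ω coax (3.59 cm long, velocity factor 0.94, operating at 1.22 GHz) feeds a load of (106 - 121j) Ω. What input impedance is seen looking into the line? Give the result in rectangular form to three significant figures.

Z_in ≈ 21.3 − j16.2 Ω

λ = v/f = 0.94·c / 1.22 GHz = 0.231 m
βl = 2π·l/λ = 2π × 0.155 = 55.9°
tan(βl) = tan(55.9°) = 1.48
Z_in = Z_0·(Z_L + jZ_0·tanβl)/(Z_0 + jZ_L·tanβl)
     = 75·(106 − j10.2)/(254 + j157)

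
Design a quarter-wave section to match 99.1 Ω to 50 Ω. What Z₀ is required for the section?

Z_qwt = √(Z_0·R_L) = √(50 × 99.1) = √4955

Z_qwt ≈ 70.4 Ω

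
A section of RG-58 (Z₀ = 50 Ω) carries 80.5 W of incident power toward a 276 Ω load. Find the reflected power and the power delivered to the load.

P_reflected ≈ 38.7 W; P_delivered ≈ 41.8 W

Γ = (276 − 50)/(276 + 50) = 0.693
|Γ|² = 0.481
P_refl = |Γ|²·P_inc = 38.7 W, P_del = (1 − |Γ|²)·P_inc = 41.8 W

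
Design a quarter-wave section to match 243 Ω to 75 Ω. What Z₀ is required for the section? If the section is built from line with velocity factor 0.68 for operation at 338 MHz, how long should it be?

Z_qwt ≈ 135 Ω; length ≈ 15.1 cm

Z_qwt = √(Z_0·R_L) = √(75 × 243) = √18220
λ = 0.68·c/f = 0.604 m, so l = λ/4 = 0.151 m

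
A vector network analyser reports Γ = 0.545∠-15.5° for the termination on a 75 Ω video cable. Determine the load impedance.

Z_L ≈ 214 − j88.6 Ω

Z_L = Z_0·(1 + Γ)/(1 − Γ) = 75·(1.53 − j0.146)/(0.475 + j0.146)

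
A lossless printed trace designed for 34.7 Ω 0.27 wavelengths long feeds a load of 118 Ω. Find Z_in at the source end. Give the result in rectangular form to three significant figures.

βl = 2π × 0.27 = 97.2°
tan(βl) = tan(97.2°) = -7.92
Z_in = Z_0·(Z_L + jZ_0·tanβl)/(Z_0 + jZ_L·tanβl)
     = 34.7·(118 − j275)/(34.7 − j934)

Z_in ≈ 10.4 + j4 Ω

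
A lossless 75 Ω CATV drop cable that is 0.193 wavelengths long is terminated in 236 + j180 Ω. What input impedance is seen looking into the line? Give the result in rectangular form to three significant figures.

Z_in ≈ 19.2 − j40.4 Ω

βl = 2π × 0.193 = 69.5°
tan(βl) = tan(69.5°) = 2.67
Z_in = Z_0·(Z_L + jZ_0·tanβl)/(Z_0 + jZ_L·tanβl)
     = 75·(236 + j380)/(-406 + j631)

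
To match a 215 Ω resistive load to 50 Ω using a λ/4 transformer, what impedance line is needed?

Z_qwt ≈ 104 Ω

Z_qwt = √(Z_0·R_L) = √(50 × 215) = √10750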